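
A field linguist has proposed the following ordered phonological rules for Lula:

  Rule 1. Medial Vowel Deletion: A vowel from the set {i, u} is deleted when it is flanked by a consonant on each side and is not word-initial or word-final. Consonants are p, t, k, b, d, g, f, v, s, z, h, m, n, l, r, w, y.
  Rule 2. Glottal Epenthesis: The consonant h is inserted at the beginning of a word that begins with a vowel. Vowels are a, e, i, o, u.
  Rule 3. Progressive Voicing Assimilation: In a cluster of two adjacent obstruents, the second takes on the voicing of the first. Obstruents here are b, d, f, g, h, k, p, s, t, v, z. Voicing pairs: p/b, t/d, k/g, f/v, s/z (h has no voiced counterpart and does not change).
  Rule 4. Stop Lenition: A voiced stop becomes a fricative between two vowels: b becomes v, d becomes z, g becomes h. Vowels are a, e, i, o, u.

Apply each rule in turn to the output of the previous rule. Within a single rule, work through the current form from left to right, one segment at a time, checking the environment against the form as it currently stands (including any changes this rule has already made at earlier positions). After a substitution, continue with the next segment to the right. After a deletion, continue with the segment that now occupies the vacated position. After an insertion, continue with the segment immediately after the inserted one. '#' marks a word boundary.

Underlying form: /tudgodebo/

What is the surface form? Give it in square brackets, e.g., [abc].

Rule 1 Medial Vowel Deletion: [tudgodebo] → [tdgodebo]
Rule 2 Glottal Epenthesis: no change — [tdgodebo]
Rule 3 Progressive Voicing Assimilation: [tdgodebo] → [ttkodebo]
Rule 4 Stop Lenition: [ttkodebo] → [ttkozevo]

[ttkozevo]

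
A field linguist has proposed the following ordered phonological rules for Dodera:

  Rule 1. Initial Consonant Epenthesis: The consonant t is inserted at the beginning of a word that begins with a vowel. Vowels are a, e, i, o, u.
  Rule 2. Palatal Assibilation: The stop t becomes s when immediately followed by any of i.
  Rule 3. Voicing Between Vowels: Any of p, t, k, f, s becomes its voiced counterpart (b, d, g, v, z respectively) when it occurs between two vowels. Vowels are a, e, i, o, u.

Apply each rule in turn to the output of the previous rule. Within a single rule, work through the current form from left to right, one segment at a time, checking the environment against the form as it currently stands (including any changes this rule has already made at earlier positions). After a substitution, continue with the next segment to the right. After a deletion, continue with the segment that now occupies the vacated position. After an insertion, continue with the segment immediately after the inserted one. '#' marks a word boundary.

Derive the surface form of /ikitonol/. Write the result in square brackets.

[sigidonol]

Rule 1 Initial Consonant Epenthesis: [ikitonol] → [tikitonol]
Rule 2 Palatal Assibilation: [tikitonol] → [sikitonol]
Rule 3 Voicing Between Vowels: [sikitonol] → [sigidonol]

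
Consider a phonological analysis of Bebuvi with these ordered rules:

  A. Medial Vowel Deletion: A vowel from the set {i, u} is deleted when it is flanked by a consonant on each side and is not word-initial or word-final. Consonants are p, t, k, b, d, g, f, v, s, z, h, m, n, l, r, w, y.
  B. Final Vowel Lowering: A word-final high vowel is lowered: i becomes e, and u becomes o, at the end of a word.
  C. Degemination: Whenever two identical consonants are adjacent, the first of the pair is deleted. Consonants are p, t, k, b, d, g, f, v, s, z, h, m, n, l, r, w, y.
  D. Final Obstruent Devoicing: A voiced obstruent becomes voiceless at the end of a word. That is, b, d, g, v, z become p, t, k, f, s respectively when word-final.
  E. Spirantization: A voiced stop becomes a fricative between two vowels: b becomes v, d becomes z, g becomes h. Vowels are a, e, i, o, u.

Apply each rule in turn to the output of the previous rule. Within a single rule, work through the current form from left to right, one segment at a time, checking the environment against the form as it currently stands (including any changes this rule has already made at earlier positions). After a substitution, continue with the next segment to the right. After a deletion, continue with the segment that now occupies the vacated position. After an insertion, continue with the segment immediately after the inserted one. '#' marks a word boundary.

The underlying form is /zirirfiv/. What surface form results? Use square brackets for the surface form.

[zrff]

A Medial Vowel Deletion: [zirirfiv] → [zrrfv]
B Final Vowel Lowering: no change — [zrrfv]
C Degemination: [zrrfv] → [zrfv]
D Final Obstruent Devoicing: [zrfv] → [zrff]
E Spirantization: no change — [zrff]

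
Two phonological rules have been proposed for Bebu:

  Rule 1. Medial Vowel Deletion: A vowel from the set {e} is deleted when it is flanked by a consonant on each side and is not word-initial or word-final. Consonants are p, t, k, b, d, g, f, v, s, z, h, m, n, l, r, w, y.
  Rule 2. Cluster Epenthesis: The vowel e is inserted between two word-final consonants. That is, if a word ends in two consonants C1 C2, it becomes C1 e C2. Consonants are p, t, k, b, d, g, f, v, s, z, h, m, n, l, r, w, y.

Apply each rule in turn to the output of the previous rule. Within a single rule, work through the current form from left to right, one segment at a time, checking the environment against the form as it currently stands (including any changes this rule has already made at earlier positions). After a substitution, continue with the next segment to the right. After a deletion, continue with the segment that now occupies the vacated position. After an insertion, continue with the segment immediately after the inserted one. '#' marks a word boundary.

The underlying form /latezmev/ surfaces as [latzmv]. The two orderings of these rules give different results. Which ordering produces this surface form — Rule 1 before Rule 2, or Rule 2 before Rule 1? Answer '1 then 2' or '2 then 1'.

Order 1 then 2:
  1 Medial Vowel Deletion: [latezmev] → [latzmv]
  2 Cluster Epenthesis: [latzmv] → [latzmev]
  result: [latzmev]
Order 2 then 1:
  2 Cluster Epenthesis: no change — [latezmev]
  1 Medial Vowel Deletion: [latezmev] → [latzmv]
  result: [latzmv]

2 then 1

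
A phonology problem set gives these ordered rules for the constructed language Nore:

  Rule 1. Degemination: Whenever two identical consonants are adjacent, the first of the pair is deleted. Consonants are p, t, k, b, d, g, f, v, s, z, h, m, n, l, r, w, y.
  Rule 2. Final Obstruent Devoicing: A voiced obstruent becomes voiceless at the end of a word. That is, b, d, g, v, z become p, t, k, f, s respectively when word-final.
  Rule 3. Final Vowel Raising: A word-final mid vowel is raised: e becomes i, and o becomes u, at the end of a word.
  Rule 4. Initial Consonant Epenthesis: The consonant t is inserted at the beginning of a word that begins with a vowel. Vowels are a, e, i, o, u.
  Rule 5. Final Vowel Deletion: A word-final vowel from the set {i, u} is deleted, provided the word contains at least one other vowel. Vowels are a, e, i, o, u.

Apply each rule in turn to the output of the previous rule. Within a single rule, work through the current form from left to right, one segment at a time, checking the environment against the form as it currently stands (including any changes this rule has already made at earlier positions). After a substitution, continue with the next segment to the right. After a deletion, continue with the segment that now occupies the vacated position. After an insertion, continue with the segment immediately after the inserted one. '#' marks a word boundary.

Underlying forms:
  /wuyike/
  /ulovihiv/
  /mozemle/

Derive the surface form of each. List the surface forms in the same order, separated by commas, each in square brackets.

[wuyik], [tulovihif], [mozeml]

/wuyike/:
  Rule 1 Degemination: no change — [wuyike]
  Rule 2 Final Obstruent Devoicing: no change — [wuyike]
  Rule 3 Final Vowel Raising: [wuyike] → [wuyiki]
  Rule 4 Initial Consonant Epenthesis: no change — [wuyiki]
  Rule 5 Final Vowel Deletion: [wuyiki] → [wuyik]
/ulovihiv/:
  Rule 1 Degemination: no change — [ulovihiv]
  Rule 2 Final Obstruent Devoicing: [ulovihiv] → [ulovihif]
  Rule 3 Final Vowel Raising: no change — [ulovihif]
  Rule 4 Initial Consonant Epenthesis: [ulovihif] → [tulovihif]
  Rule 5 Final Vowel Deletion: no change — [tulovihif]
/mozemle/:
  Rule 1 Degemination: no change — [mozemle]
  Rule 2 Final Obstruent Devoicing: no change — [mozemle]
  Rule 3 Final Vowel Raising: [mozemle] → [mozemli]
  Rule 4 Initial Consonant Epenthesis: no change — [mozemli]
  Rule 5 Final Vowel Deletion: [mozemli] → [mozeml]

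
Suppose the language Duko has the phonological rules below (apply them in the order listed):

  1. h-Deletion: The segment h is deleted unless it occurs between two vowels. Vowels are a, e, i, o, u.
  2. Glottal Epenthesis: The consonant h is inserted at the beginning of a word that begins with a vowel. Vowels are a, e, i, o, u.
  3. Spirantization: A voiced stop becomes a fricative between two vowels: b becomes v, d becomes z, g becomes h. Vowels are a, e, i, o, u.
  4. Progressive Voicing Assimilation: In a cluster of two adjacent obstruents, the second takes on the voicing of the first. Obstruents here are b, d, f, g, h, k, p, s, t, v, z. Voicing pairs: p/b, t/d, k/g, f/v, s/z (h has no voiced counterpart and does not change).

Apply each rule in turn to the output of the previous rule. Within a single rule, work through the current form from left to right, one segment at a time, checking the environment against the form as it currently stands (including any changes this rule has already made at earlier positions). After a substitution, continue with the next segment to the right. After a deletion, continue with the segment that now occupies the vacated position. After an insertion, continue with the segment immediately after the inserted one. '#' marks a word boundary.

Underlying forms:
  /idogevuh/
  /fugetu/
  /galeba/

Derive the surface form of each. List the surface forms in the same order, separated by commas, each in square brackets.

[hizohevu], [fuhetu], [galeva]

/idogevuh/:
  1 h-Deletion: [idogevuh] → [idogevu]
  2 Glottal Epenthesis: [idogevu] → [hidogevu]
  3 Spirantization: [hidogevu] → [hizohevu]
  4 Progressive Voicing Assimilation: no change — [hizohevu]
/fugetu/:
  1 h-Deletion: no change — [fugetu]
  2 Glottal Epenthesis: no change — [fugetu]
  3 Spirantization: [fugetu] → [fuhetu]
  4 Progressive Voicing Assimilation: no change — [fuhetu]
/galeba/:
  1 h-Deletion: no change — [galeba]
  2 Glottal Epenthesis: no change — [galeba]
  3 Spirantization: [galeba] → [galeva]
  4 Progressive Voicing Assimilation: no change — [galeva]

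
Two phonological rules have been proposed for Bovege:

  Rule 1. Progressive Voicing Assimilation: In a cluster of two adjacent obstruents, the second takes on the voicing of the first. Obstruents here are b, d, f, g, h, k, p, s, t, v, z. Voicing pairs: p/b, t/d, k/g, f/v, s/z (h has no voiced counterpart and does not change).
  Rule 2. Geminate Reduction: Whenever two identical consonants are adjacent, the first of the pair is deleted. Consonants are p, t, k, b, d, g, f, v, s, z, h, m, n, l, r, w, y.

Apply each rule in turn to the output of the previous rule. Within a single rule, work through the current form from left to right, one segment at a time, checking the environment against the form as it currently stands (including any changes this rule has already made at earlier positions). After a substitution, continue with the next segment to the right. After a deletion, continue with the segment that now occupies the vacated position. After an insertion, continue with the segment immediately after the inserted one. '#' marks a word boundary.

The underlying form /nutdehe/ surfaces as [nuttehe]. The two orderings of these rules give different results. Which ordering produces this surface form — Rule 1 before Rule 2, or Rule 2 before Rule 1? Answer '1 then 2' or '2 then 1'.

Order 1 then 2:
  1 Progressive Voicing Assimilation: [nutdehe] → [nuttehe]
  2 Geminate Reduction: [nuttehe] → [nutehe]
  result: [nutehe]
Order 2 then 1:
  2 Geminate Reduction: no change — [nutdehe]
  1 Progressive Voicing Assimilation: [nutdehe] → [nuttehe]
  result: [nuttehe]

2 then 1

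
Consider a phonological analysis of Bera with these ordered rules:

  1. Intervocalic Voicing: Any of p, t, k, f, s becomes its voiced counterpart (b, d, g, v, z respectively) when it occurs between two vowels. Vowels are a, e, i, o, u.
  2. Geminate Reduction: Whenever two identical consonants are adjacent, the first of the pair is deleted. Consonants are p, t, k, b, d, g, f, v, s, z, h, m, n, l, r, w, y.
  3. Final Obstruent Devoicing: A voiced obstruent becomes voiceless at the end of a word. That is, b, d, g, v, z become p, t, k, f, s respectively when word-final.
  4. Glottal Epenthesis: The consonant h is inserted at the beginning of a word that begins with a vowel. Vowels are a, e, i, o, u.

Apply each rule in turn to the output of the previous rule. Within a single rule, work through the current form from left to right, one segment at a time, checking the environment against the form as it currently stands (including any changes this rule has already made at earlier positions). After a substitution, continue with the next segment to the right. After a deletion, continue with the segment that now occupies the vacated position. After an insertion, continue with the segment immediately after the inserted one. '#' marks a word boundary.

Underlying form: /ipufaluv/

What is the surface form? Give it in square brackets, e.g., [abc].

[hibuvaluf]

1 Intervocalic Voicing: [ipufaluv] → [ibuvaluv]
2 Geminate Reduction: no change — [ibuvaluv]
3 Final Obstruent Devoicing: [ibuvaluv] → [ibuvaluf]
4 Glottal Epenthesis: [ibuvaluf] → [hibuvaluf]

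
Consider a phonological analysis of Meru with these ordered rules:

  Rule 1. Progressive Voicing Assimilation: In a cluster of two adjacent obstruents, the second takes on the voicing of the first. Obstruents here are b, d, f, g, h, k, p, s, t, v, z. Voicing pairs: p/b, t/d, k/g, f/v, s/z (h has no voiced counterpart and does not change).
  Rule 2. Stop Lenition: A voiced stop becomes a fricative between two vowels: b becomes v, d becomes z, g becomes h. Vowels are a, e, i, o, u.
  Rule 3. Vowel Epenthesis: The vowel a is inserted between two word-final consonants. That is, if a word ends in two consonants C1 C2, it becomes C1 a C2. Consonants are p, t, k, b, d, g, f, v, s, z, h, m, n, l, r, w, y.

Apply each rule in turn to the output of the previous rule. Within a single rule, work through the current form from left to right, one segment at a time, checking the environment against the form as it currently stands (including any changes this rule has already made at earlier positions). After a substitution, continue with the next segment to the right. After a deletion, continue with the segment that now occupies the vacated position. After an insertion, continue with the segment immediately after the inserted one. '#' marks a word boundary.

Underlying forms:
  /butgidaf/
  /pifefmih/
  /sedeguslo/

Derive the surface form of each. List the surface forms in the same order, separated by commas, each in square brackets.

/butgidaf/:
  Rule 1 Progressive Voicing Assimilation: [butgidaf] → [butkidaf]
  Rule 2 Stop Lenition: [butkidaf] → [butkizaf]
  Rule 3 Vowel Epenthesis: no change — [butkizaf]
/pifefmih/:
  Rule 1 Progressive Voicing Assimilation: no change — [pifefmih]
  Rule 2 Stop Lenition: no change — [pifefmih]
  Rule 3 Vowel Epenthesis: no change — [pifefmih]
/sedeguslo/:
  Rule 1 Progressive Voicing Assimilation: no change — [sedeguslo]
  Rule 2 Stop Lenition: [sedeguslo] → [sezehuslo]
  Rule 3 Vowel Epenthesis: no change — [sezehuslo]

[butkizaf], [pifefmih], [sezehuslo]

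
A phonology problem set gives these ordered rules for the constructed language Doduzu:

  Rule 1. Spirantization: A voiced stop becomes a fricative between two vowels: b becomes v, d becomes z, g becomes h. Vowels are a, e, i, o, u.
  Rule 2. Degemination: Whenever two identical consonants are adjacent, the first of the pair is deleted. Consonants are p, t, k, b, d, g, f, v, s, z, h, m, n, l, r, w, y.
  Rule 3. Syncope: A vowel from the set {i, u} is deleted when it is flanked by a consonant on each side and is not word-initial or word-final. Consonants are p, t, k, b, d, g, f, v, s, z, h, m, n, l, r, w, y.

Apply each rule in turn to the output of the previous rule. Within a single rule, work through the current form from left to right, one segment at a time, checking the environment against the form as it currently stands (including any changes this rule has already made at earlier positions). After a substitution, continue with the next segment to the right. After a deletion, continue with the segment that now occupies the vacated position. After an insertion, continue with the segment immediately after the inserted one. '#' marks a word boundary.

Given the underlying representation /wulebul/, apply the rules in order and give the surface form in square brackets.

[wlevl]

Rule 1 Spirantization: [wulebul] → [wulevul]
Rule 2 Degemination: no change — [wulevul]
Rule 3 Syncope: [wulevul] → [wlevl]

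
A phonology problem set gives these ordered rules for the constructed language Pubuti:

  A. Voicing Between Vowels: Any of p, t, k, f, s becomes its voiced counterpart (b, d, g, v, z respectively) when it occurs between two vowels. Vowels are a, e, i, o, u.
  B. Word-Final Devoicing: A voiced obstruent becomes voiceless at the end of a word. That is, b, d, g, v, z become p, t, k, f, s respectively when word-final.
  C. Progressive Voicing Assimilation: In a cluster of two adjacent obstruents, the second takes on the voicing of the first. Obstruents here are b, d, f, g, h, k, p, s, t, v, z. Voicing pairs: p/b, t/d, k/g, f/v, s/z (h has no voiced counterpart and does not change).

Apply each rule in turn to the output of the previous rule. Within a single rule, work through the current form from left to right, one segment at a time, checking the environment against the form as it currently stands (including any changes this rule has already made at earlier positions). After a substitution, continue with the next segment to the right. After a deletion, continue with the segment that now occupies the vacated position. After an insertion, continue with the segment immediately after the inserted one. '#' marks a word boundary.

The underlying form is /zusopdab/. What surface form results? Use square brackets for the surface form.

A Voicing Between Vowels: [zusopdab] → [zuzopdab]
B Word-Final Devoicing: [zuzopdab] → [zuzopdap]
C Progressive Voicing Assimilation: [zuzopdap] → [zuzoptap]

[zuzoptap]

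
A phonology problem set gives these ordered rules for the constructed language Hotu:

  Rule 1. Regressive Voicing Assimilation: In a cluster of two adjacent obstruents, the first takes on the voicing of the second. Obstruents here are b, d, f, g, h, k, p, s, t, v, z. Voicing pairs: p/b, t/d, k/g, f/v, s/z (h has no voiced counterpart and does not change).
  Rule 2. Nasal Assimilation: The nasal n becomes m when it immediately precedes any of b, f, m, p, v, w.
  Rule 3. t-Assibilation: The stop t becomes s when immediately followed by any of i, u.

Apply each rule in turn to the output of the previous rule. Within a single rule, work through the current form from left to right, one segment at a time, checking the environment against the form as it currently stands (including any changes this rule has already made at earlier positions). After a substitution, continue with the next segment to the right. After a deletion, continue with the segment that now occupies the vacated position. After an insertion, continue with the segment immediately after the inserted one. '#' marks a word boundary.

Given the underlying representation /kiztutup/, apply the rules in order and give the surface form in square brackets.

Rule 1 Regressive Voicing Assimilation: [kiztutup] → [kistutup]
Rule 2 Nasal Assimilation: no change — [kistutup]
Rule 3 t-Assibilation: [kistutup] → [kissusup]

[kissusup]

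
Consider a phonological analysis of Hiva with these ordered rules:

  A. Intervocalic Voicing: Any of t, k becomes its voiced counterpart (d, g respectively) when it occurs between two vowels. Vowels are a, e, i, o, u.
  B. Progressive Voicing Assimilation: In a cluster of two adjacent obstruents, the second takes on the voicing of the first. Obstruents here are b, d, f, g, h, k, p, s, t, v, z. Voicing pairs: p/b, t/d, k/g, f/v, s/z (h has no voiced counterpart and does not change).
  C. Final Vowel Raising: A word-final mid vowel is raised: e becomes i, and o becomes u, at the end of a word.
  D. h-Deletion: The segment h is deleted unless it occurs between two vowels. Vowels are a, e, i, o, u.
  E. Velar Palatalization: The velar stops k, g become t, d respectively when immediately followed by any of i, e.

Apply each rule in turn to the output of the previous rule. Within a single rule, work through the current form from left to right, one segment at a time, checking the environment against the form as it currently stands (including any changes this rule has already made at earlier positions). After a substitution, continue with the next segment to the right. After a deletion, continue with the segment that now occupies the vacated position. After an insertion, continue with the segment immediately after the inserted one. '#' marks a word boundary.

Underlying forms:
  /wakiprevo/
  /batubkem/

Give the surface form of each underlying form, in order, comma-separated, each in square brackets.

/wakiprevo/:
  A Intervocalic Voicing: [wakiprevo] → [wagiprevo]
  B Progressive Voicing Assimilation: no change — [wagiprevo]
  C Final Vowel Raising: [wagiprevo] → [wagiprevu]
  D h-Deletion: no change — [wagiprevu]
  E Velar Palatalization: [wagiprevu] → [wadiprevu]
/batubkem/:
  A Intervocalic Voicing: [batubkem] → [badubkem]
  B Progressive Voicing Assimilation: [badubkem] → [badubgem]
  C Final Vowel Raising: no change — [badubgem]
  D h-Deletion: no change — [badubgem]
  E Velar Palatalization: [badubgem] → [badubdem]

[wadiprevu], [badubdem]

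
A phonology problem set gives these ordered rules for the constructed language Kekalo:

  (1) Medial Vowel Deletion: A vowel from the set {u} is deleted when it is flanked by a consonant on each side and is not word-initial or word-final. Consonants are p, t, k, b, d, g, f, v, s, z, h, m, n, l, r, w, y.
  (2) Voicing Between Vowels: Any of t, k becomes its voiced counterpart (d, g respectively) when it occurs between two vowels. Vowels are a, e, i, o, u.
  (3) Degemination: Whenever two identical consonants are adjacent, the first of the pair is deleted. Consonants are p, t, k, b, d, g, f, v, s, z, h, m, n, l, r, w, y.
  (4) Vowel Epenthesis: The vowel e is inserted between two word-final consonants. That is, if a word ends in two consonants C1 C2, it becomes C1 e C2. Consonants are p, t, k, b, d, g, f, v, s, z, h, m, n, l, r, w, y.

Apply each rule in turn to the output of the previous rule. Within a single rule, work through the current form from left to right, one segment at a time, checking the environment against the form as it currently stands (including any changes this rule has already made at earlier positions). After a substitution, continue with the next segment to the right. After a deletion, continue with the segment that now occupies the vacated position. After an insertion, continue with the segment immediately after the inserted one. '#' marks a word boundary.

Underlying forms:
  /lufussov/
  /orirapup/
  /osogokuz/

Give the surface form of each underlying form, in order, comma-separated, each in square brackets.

/lufussov/:
  (1) Medial Vowel Deletion: [lufussov] → [lfssov]
  (2) Voicing Between Vowels: no change — [lfssov]
  (3) Degemination: [lfssov] → [lfsov]
  (4) Vowel Epenthesis: no change — [lfsov]
/orirapup/:
  (1) Medial Vowel Deletion: [orirapup] → [orirapp]
  (2) Voicing Between Vowels: no change — [orirapp]
  (3) Degemination: [orirapp] → [orirap]
  (4) Vowel Epenthesis: no change — [orirap]
/osogokuz/:
  (1) Medial Vowel Deletion: [osogokuz] → [osogokz]
  (2) Voicing Between Vowels: no change — [osogokz]
  (3) Degemination: no change — [osogokz]
  (4) Vowel Epenthesis: [osogokz] → [osogokez]

[lfsov], [orirap], [osogokez]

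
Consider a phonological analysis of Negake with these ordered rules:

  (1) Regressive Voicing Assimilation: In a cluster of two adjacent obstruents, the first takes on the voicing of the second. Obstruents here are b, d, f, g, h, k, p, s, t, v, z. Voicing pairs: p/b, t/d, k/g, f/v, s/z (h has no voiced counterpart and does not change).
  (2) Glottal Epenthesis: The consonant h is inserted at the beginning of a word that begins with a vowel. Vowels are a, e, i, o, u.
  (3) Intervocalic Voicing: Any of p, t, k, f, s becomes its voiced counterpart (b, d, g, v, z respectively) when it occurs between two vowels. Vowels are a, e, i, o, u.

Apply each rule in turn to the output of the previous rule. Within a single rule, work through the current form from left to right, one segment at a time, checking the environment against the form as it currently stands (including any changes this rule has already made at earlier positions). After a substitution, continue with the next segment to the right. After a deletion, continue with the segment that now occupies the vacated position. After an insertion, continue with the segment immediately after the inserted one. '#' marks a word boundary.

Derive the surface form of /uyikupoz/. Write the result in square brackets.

[huyiguboz]

(1) Regressive Voicing Assimilation: no change — [uyikupoz]
(2) Glottal Epenthesis: [uyikupoz] → [huyikupoz]
(3) Intervocalic Voicing: [huyikupoz] → [huyiguboz]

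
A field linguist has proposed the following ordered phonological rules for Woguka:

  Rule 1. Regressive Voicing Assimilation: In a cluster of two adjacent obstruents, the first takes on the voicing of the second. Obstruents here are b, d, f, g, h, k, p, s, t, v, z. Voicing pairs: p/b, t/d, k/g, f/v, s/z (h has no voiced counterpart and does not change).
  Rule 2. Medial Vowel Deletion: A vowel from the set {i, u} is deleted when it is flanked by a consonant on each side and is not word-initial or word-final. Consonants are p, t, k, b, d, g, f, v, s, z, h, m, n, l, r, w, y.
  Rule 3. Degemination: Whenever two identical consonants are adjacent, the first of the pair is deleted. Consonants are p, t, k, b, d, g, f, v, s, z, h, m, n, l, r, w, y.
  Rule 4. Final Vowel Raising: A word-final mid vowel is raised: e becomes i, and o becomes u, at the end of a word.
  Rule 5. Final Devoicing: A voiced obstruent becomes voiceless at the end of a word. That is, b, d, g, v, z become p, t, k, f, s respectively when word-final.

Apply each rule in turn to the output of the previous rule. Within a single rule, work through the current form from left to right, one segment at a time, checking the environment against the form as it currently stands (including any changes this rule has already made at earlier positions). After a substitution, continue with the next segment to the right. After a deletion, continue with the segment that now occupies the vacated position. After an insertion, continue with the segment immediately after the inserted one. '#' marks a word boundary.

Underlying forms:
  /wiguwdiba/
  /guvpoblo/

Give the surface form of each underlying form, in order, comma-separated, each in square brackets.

/wiguwdiba/:
  Rule 1 Regressive Voicing Assimilation: no change — [wiguwdiba]
  Rule 2 Medial Vowel Deletion: [wiguwdiba] → [wgwdba]
  Rule 3 Degemination: no change — [wgwdba]
  Rule 4 Final Vowel Raising: no change — [wgwdba]
  Rule 5 Final Devoicing: no change — [wgwdba]
/guvpoblo/:
  Rule 1 Regressive Voicing Assimilation: [guvpoblo] → [gufpoblo]
  Rule 2 Medial Vowel Deletion: [gufpoblo] → [gfpoblo]
  Rule 3 Degemination: no change — [gfpoblo]
  Rule 4 Final Vowel Raising: [gfpoblo] → [gfpoblu]
  Rule 5 Final Devoicing: no change — [gfpoblu]

[wgwdba], [gfpoblu]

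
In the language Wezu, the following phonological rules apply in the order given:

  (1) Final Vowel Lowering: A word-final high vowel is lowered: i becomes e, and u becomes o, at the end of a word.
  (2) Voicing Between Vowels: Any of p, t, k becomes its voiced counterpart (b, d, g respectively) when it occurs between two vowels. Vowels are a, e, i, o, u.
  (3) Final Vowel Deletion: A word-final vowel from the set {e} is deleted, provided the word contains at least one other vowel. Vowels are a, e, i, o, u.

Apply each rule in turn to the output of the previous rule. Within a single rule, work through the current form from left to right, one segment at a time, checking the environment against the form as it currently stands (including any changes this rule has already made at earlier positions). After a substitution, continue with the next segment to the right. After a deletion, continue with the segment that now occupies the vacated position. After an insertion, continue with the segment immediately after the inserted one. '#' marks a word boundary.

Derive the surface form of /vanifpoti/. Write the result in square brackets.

[vanifpod]

(1) Final Vowel Lowering: [vanifpoti] → [vanifpote]
(2) Voicing Between Vowels: [vanifpote] → [vanifpode]
(3) Final Vowel Deletion: [vanifpode] → [vanifpod]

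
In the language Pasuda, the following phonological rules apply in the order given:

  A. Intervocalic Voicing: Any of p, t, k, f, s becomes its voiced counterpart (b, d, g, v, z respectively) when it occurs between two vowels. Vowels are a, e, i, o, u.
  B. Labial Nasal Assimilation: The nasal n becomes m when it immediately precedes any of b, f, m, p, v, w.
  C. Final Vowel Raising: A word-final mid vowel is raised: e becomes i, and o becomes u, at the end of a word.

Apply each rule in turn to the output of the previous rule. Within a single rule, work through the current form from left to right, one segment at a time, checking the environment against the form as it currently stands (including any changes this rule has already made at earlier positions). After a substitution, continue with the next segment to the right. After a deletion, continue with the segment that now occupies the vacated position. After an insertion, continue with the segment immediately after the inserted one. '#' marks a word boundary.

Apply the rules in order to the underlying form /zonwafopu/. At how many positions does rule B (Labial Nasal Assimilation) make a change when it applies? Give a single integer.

A Intervocalic Voicing: [zonwafopu] → [zonwavobu]
B Labial Nasal Assimilation: [zonwavobu] → [zomwavobu]
C Final Vowel Raising: no change — [zomwavobu]
Rule B changed 1 position(s).

1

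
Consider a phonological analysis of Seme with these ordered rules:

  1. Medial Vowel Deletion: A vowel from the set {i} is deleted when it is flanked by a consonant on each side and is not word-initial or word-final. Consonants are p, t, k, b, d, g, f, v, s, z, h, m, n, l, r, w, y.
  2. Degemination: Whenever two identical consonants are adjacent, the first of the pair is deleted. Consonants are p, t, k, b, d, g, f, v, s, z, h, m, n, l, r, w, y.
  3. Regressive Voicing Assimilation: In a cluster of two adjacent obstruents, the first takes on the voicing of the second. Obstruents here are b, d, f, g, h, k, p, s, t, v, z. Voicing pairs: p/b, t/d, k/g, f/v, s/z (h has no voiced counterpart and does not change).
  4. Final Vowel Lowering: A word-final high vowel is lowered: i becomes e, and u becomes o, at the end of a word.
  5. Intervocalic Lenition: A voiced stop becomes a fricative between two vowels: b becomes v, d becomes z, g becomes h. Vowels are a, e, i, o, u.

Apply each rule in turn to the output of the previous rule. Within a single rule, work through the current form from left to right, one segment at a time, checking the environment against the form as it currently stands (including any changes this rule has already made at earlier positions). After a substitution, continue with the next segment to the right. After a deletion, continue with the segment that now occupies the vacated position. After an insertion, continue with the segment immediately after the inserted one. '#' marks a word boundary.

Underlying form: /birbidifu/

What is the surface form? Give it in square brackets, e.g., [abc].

1 Medial Vowel Deletion: [birbidifu] → [brbdfu]
2 Degemination: no change — [brbdfu]
3 Regressive Voicing Assimilation: [brbdfu] → [brbtfu]
4 Final Vowel Lowering: [brbtfu] → [brbtfo]
5 Intervocalic Lenition: no change — [brbtfo]

[brbtfo]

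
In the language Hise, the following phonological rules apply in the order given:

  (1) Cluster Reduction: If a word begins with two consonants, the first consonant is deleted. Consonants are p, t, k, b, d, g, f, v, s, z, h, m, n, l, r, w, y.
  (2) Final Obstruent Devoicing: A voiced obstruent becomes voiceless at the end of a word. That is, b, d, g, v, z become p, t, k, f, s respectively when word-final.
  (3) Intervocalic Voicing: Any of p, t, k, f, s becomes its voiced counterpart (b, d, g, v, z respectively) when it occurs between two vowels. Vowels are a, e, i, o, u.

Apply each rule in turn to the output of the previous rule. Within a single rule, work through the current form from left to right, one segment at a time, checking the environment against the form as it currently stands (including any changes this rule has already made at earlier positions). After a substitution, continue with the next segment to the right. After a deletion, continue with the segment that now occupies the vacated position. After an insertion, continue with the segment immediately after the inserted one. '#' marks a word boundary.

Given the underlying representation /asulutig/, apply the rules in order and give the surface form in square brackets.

[azuludik]

(1) Cluster Reduction: no change — [asulutig]
(2) Final Obstruent Devoicing: [asulutig] → [asulutik]
(3) Intervocalic Voicing: [asulutik] → [azuludik]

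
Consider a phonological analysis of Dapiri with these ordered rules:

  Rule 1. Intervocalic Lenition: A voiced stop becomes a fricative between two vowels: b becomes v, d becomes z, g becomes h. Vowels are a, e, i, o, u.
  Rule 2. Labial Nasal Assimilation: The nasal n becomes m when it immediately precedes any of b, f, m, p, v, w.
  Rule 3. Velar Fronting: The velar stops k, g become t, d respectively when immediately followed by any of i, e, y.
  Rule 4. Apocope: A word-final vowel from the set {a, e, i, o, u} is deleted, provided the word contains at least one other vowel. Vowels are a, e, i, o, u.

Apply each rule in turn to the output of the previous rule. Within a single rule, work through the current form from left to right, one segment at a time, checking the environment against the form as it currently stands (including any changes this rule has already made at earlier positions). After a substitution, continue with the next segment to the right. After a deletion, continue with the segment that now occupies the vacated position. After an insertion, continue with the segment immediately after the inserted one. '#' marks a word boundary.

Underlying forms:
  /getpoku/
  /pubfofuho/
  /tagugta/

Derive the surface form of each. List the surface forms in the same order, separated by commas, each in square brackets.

[detpok], [pubfofuh], [tahugt]

/getpoku/:
  Rule 1 Intervocalic Lenition: no change — [getpoku]
  Rule 2 Labial Nasal Assimilation: no change — [getpoku]
  Rule 3 Velar Fronting: [getpoku] → [detpoku]
  Rule 4 Apocope: [detpoku] → [detpok]
/pubfofuho/:
  Rule 1 Intervocalic Lenition: no change — [pubfofuho]
  Rule 2 Labial Nasal Assimilation: no change — [pubfofuho]
  Rule 3 Velar Fronting: no change — [pubfofuho]
  Rule 4 Apocope: [pubfofuho] → [pubfofuh]
/tagugta/:
  Rule 1 Intervocalic Lenition: [tagugta] → [tahugta]
  Rule 2 Labial Nasal Assimilation: no change — [tahugta]
  Rule 3 Velar Fronting: no change — [tahugta]
  Rule 4 Apocope: [tahugta] → [tahugt]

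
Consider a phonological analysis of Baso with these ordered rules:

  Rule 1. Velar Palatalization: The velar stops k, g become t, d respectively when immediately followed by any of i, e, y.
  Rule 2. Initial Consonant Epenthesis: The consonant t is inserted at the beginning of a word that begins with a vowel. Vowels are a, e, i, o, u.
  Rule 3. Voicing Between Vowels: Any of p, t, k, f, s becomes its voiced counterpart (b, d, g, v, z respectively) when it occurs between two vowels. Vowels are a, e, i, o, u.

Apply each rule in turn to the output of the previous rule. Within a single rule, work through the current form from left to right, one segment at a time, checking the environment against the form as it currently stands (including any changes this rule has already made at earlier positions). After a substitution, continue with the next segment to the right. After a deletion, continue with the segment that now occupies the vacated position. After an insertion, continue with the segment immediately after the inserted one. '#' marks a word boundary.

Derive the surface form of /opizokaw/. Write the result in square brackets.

Rule 1 Velar Palatalization: no change — [opizokaw]
Rule 2 Initial Consonant Epenthesis: [opizokaw] → [topizokaw]
Rule 3 Voicing Between Vowels: [topizokaw] → [tobizogaw]

[tobizogaw]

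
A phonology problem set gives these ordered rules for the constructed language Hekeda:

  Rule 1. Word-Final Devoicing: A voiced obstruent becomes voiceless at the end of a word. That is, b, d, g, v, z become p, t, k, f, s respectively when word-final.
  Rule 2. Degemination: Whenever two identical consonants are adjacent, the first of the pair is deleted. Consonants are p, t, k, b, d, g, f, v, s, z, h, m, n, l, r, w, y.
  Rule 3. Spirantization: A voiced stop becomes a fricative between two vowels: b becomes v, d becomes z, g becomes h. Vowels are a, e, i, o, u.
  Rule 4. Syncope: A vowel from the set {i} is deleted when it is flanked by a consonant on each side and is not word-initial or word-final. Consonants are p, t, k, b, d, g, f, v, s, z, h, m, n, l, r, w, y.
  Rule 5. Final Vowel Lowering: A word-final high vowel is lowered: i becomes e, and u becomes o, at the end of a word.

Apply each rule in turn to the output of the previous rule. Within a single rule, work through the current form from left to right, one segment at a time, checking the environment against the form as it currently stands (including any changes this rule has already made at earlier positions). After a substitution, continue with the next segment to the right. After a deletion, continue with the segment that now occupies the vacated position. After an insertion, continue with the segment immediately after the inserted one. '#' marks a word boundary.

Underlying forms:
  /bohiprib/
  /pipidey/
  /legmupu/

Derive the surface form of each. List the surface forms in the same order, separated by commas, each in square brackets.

/bohiprib/:
  Rule 1 Word-Final Devoicing: [bohiprib] → [bohiprip]
  Rule 2 Degemination: no change — [bohiprip]
  Rule 3 Spirantization: no change — [bohiprip]
  Rule 4 Syncope: [bohiprip] → [bohprp]
  Rule 5 Final Vowel Lowering: no change — [bohprp]
/pipidey/:
  Rule 1 Word-Final Devoicing: no change — [pipidey]
  Rule 2 Degemination: no change — [pipidey]
  Rule 3 Spirantization: [pipidey] → [pipizey]
  Rule 4 Syncope: [pipizey] → [ppzey]
  Rule 5 Final Vowel Lowering: no change — [ppzey]
/legmupu/:
  Rule 1 Word-Final Devoicing: no change — [legmupu]
  Rule 2 Degemination: no change — [legmupu]
  Rule 3 Spirantization: no change — [legmupu]
  Rule 4 Syncope: no change — [legmupu]
  Rule 5 Final Vowel Lowering: [legmupu] → [legmupo]

[bohprp], [ppzey], [legmupo]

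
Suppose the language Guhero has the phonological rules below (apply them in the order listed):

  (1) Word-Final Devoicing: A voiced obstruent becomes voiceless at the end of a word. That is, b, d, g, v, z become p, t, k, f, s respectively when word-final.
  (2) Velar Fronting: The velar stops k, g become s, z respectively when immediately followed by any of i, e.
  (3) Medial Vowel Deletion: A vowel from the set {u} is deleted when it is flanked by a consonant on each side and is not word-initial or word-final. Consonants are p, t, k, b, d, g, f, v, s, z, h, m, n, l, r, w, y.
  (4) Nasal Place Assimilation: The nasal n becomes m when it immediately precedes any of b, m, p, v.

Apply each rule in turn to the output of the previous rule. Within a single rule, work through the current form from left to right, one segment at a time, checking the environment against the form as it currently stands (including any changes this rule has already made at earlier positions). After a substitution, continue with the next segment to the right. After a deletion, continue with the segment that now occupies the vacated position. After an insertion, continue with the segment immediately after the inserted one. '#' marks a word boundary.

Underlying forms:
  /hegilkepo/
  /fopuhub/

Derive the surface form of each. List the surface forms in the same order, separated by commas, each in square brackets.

[hezilsepo], [fophp]

/hegilkepo/:
  (1) Word-Final Devoicing: no change — [hegilkepo]
  (2) Velar Fronting: [hegilkepo] → [hezilsepo]
  (3) Medial Vowel Deletion: no change — [hezilsepo]
  (4) Nasal Place Assimilation: no change — [hezilsepo]
/fopuhub/:
  (1) Word-Final Devoicing: [fopuhub] → [fopuhup]
  (2) Velar Fronting: no change — [fopuhup]
  (3) Medial Vowel Deletion: [fopuhup] → [fophp]
  (4) Nasal Place Assimilation: no change — [fophp]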